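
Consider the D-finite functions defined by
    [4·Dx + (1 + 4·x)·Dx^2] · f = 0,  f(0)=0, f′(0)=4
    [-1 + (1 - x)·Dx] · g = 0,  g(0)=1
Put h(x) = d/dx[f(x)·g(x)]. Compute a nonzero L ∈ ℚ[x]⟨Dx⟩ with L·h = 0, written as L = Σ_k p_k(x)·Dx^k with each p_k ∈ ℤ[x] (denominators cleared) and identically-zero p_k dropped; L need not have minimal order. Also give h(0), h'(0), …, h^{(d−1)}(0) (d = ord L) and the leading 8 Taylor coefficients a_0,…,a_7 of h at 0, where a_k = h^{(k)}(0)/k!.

L = 16 + (-5 + 20·x)·Dx + (-1 - 3·x + 4·x^2)·Dx^2  (order 2).
h: a_k = 4, -8, 52, -560/3, 2372/3, -15736/5, 190684/15, -5355808/105, …
ICs: h(0) = 4, h′(0) = -8.

f: a_k = 0, 4, -8, 64/3, -64, 1024/5, -2048/3, 16384/7, …
g: a_k = 1, 1, 1, 1, 1, 1, 1, 1, …
f·g: L₀ = L_f ⊗_s L_g, ord ≤ 2·1.
Differentiate: ansatz ord ≤ ord L₀ ⇒ L.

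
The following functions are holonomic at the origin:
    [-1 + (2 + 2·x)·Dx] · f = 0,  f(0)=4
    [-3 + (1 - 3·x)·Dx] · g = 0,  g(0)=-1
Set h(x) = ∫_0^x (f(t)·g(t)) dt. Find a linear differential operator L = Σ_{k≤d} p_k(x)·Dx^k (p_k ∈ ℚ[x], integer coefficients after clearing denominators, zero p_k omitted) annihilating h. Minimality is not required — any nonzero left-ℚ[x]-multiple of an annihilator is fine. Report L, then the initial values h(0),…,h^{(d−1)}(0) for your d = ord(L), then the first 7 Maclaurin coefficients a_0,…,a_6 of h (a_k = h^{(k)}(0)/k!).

f: a_k = 4, 2, -1/2, 1/4, -5/32, 7/64, -21/256, …
g: a_k = -1, -3, -9, -27, -81, -243, -729, …
L₀ := L_f ⊗_s L_g (sym. prod.), ord ≤ 1.
Integrate: L := L₀·Dx.
L = (7 + 3·x)·Dx + (-2 + 4·x + 6·x^2)·Dx^2  (order 2).
h: a_k = 0, -4, -7, -83/6, -499/16, -11971/160, -71833/384, …
ICs: h(0) = 0, h′(0) = -4.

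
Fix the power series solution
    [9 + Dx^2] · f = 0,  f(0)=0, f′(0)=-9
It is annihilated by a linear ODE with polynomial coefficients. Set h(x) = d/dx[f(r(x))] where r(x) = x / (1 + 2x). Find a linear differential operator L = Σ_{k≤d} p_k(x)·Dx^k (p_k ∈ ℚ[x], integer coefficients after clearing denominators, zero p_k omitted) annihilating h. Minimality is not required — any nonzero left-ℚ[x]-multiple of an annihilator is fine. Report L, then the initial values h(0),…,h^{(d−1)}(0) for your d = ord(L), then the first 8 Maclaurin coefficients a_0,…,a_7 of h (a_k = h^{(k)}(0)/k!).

f: a_k = 0, -9, 0, 27/2, 0, -243/40, 0, 729/560, …
Substitute x→r, Dx→(1/r')Dx; clear ⇒ L₀.
h=h₀': d/dx-closure on L₀ ⇒ L.
L = (33 + 96·x + 96·x^2) + (12 + 72·x + 144·x^2 + 96·x^3)·Dx + (1 + 8·x + 24·x^2 + 32·x^3 + 16·x^4)·Dx^2  (order 2).
h: a_k = -9, 36, -135/2, -36, 6957/8, -8775/2, 1288449/80, -249489/5, …
ICs: h(0) = -9, h′(0) = 36.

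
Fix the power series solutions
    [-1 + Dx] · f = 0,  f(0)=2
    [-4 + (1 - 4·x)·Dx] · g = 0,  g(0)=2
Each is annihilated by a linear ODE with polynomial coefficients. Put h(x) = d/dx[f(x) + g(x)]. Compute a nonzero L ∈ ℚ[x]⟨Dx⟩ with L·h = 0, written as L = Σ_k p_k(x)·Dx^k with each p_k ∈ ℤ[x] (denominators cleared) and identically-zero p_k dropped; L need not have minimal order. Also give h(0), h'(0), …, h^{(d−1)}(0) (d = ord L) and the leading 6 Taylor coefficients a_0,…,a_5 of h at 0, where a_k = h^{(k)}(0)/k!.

L = (88 + 32·x) + (-95 - 8·x + 16·x^2)·Dx + (7 - 24·x - 16·x^2)·Dx^2  (order 2).
h: a_k = 10, 66, 385, 6145/3, 122881/12, 2949121/60, …
ICs: h(0) = 10, h′(0) = 66.

f: a_k = 2, 2, 1, 1/3, 1/12, 1/60, …
g: a_k = 2, 8, 32, 128, 512, 2048, …
Weyl lclm of L_f,L_g ⇒ L₀ (ord ≤ 2).
Differentiate: ansatz ord ≤ ord L₀ ⇒ L.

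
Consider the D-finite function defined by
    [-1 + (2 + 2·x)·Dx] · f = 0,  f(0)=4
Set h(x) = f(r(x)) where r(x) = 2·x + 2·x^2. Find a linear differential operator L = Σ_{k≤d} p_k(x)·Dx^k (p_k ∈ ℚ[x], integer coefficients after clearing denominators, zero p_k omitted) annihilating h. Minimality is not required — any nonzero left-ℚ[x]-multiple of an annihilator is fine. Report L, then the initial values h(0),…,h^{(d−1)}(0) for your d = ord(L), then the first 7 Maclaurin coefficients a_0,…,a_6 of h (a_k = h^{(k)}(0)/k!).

L = (-1 - 2·x) + (1 + 2·x + 2·x^2)·Dx  (order 1).
h: a_k = 4, 4, 2, -2, 3/2, -1/2, -3/4, …
ICs: h(0) = 4.

f: a_k = 4, 2, -1/2, 1/4, -5/32, 7/64, -21/256, …
Change of var in L_f (x↦r) gives L₀.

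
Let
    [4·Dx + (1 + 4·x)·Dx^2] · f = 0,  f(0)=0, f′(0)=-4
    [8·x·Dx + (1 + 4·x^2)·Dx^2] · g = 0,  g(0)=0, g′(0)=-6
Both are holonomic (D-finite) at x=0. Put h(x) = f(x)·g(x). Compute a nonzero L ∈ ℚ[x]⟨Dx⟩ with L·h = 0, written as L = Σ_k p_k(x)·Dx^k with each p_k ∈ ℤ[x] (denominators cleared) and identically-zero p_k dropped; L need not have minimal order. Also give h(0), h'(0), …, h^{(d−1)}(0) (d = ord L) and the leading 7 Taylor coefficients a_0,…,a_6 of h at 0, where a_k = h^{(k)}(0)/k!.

f: a_k = 0, -4, 8, -64/3, 64, -1024/5, 2048/3, …
g: a_k = 0, -6, 0, 8, 0, -96/5, 0, …
h₀=f·g: eliminate ⇒ L₀, order ≤ 2·2.
L = (96 + 640·x + 1408·x^2 + 7680·x^3 + 15360·x^4 + 26624·x^5 + 8192·x^7)·Dx + (24 + 320·x + 2656·x^2 + 9728·x^3 + 28160·x^4 + 47616·x^5 + 71680·x^6 + 6144·x^7 + 28672·x^8)·Dx^2 + (12 + 104·x + 672·x^2 + 2976·x^3 + 8256·x^4 + 18048·x^5 + 24576·x^6 + 35328·x^7 + 6144·x^8 + 16384·x^9)·Dx^3 + (1 + 12·x + 68·x^2 + 256·x^3 + 696·x^4 + 1536·x^5 + 2688·x^6 + 3072·x^7 + 4224·x^8 + 1024·x^9 + 2048·x^10)·Dx^4  (order 4).
h: a_k = 0, 0, 24, -48, 96, -320, 17024/15, …
ICs: h(0) = 0, h′(0) = 0, h′′(0) = 48, h′′′(0) = -288.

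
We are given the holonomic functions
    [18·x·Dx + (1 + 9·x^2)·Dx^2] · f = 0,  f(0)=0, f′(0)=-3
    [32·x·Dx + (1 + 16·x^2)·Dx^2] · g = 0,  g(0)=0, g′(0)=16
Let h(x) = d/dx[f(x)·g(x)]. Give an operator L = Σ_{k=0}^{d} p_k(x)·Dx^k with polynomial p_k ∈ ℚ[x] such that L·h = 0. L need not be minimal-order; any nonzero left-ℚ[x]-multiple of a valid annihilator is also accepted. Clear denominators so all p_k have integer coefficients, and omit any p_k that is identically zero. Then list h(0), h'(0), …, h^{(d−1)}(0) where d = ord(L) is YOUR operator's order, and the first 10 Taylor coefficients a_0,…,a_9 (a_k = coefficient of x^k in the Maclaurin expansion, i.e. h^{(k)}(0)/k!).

L = (-3456·x - 144000·x^3 - 1327104·x^5 + 4147200·x^7 + 71663616·x^9) + (-100 - 11532·x^2 - 259200·x^4 - 1161216·x^6 + 14515200·x^8 + 107495424·x^10)·Dx + (-200·x - 7880·x^3 - 86400·x^5 + 194112·x^7 + 8294400·x^9 + 35831808·x^11)·Dx^2 + (-1 - 50·x^2 - 769·x^4 + 110736·x^8 + 1036800·x^10 + 2985984·x^12)·Dx^3  (order 3).
h: a_k = 0, -96, 0, 1600, 0, -120096/5, 0, 2497920/7, 0, -562014176/105, …
ICs: h(0) = 0, h′(0) = -96, h′′(0) = 0.

f: a_k = 0, -3, 0, 9, 0, -243/5, 0, 2187/7, 0, -2187, …
g: a_k = 0, 16, 0, -256/3, 0, 4096/5, 0, -65536/7, 0, 1048576/9, …
h₀=f·g: eliminate ⇒ L₀, order ≤ 2·2.
h=h₀': d/dx-closure on L₀ ⇒ L.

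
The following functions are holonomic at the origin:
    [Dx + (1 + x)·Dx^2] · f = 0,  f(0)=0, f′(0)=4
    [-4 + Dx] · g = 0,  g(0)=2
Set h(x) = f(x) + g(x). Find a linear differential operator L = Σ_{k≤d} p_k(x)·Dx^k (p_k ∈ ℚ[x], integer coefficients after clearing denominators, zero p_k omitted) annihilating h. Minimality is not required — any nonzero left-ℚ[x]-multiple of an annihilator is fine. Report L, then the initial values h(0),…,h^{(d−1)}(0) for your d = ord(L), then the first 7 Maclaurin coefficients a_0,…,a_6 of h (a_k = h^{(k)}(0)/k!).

f: a_k = 0, 4, -2, 4/3, -1, 4/5, -2/3, …
g: a_k = 2, 8, 16, 64/3, 64/3, 256/15, 512/45, …
Weyl lclm of L_f,L_g ⇒ L₀ (ord ≤ 3).
L = (-24 - 16·x)·Dx + (-14 - 32·x - 16·x^2)·Dx^2 + (5 + 9·x + 4·x^2)·Dx^3  (order 3).
h: a_k = 2, 12, 14, 68/3, 61/3, 268/15, 482/45, …
ICs: h(0) = 2, h′(0) = 12, h′′(0) = 28.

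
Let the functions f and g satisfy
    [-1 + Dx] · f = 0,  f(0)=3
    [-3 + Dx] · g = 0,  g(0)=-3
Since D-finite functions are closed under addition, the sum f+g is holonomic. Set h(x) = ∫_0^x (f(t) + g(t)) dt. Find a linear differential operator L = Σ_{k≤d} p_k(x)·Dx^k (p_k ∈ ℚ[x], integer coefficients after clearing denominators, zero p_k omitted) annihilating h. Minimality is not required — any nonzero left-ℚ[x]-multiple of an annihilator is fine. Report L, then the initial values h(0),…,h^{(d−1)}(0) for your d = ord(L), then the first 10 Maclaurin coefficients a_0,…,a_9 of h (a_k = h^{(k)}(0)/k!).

L = 3·Dx - 4·Dx^2 + Dx^3  (order 3).
h: a_k = 0, 0, -3, -4, -13/4, -2, -121/120, -13/30, -1093/6720, -41/756, …
ICs: h(0) = 0, h′(0) = 0, h′′(0) = -6.

f: a_k = 3, 3, 3/2, 1/2, 1/8, 1/40, 1/240, 1/1680, 1/13440, 1/120960, …
g: a_k = -3, -9, -27/2, -27/2, -81/8, -243/40, -243/80, -729/560, -2187/4480, -729/4480, …
f+g: L₀ = lclm(L_f,L_g), ord ≤ 1+1.
h=∫₀ˣh₀: take L = L₀·Dx.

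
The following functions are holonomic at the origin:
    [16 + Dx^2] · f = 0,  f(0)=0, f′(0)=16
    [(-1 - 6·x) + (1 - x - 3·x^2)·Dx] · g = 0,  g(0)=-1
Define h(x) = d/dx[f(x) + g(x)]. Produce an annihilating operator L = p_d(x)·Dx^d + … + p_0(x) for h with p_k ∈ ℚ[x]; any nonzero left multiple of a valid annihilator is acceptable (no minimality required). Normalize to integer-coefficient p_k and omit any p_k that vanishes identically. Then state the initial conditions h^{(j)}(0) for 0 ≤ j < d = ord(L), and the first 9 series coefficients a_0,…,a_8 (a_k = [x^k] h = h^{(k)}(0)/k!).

L = (4672 + 20416·x + 66304·x^2 + 32640·x^3 + 66240·x^4 + 62208·x^5 + 62208·x^6) + (-464 - 2352·x + 3792·x^2 + 6752·x^3 - 2400·x^4 + 5184·x^5 + 24192·x^6 + 20736·x^7)·Dx + (292 + 1276·x + 4144·x^2 + 2040·x^3 + 4140·x^4 + 3888·x^5 + 3888·x^6)·Dx^2 + (-29 - 147·x + 237·x^2 + 422·x^3 - 150·x^4 + 324·x^5 + 1512·x^6 + 1296·x^7)·Dx^3  (order 3).
h: a_k = 15, -8, -149, -76, -88/3, -582, -72451/45, -4064, -3277573/315, …
ICs: h(0) = 15, h′(0) = -8, h′′(0) = -298.

f: a_k = 0, 16, 0, -128/3, 0, 512/15, 0, -4096/315, 0, …
g: a_k = -1, -1, -4, -7, -19, -40, -97, -217, -508, …
Weyl lclm of L_f,L_g ⇒ L₀ (ord ≤ 3).
Derive L from L₀ (diff closure).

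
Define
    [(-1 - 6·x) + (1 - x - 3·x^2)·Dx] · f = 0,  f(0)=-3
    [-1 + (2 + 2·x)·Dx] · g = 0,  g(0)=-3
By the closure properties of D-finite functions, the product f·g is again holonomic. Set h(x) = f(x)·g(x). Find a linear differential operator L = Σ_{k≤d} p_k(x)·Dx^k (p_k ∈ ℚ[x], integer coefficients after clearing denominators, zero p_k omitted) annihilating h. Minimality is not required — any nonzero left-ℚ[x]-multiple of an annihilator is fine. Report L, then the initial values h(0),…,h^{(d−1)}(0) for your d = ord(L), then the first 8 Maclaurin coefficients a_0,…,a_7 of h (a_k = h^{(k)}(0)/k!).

L = (3 + 13·x + 9·x^2) + (-2 + 8·x^2 + 6·x^3)·Dx  (order 1).
h: a_k = 9, 27/2, 315/8, 1287/16, 25371/128, 112581/256, 1059039/1024, 4820319/2048, …
ICs: h(0) = 9.

f: a_k = -3, -3, -12, -21, -57, -120, -291, -651, …
g: a_k = -3, -3/2, 3/8, -3/16, 15/128, -21/256, 63/1024, -99/2048, …
f·g: L₀ = L_f ⊗_s L_g, ord ≤ 1·1.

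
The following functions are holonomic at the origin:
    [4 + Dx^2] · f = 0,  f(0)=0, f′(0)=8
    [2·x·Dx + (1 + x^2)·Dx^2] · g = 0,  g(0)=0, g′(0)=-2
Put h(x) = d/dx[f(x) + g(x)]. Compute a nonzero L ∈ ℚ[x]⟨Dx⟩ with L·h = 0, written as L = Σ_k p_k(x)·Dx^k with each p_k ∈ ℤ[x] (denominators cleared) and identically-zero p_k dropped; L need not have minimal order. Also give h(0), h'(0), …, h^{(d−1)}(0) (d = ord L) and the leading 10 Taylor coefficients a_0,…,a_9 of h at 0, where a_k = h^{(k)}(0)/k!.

L = (-32·x + 80·x^3 + 16·x^5) + (4 + 32·x^2 + 36·x^4 + 8·x^6)·Dx + (-8·x + 20·x^3 + 4·x^5)·Dx^2 + (1 + 8·x^2 + 9·x^4 + 2·x^6)·Dx^3  (order 3).
h: a_k = 6, 0, -14, 0, 10/3, 0, 58/45, 0, -614/315, 0, …
ICs: h(0) = 6, h′(0) = 0, h′′(0) = -28.

f: a_k = 0, 8, 0, -16/3, 0, 16/15, 0, -32/315, 0, 16/2835, …
g: a_k = 0, -2, 0, 2/3, 0, -2/5, 0, 2/7, 0, -2/9, …
L₀ := lclm(L_f,L_g); ord L₀ ≤ 2+2.
Derive L from L₀ (diff closure).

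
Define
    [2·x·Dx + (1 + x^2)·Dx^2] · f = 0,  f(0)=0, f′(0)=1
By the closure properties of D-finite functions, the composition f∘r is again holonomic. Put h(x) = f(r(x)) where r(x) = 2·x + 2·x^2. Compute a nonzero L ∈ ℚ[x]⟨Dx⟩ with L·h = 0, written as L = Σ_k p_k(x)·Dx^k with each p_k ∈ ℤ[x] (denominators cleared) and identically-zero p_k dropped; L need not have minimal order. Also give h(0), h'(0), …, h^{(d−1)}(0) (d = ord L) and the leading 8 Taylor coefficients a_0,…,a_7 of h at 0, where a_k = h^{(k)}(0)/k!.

f: a_k = 0, 1, 0, -1/3, 0, 1/5, 0, -1/7, …
Substitute x→r, Dx→(1/r')Dx; clear ⇒ L₀.
L = (-2 + 8·x + 32·x^2 + 48·x^3 + 24·x^4)·Dx + (1 + 2·x + 4·x^2 + 16·x^3 + 20·x^4 + 8·x^5)·Dx^2  (order 2).
h: a_k = 0, 2, 2, -8/3, -8, -8/5, 88/3, 320/7, …
ICs: h(0) = 0, h′(0) = 2.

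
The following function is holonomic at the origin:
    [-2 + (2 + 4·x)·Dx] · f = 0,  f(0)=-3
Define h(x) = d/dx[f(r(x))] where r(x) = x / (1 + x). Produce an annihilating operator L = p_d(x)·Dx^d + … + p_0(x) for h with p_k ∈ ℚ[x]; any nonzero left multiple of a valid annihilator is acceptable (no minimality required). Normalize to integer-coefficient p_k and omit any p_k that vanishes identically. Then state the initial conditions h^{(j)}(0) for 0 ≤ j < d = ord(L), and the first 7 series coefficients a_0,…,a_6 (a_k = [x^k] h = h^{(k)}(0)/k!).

f: a_k = -3, -3, 3/2, -3/2, 15/8, -21/8, 63/16, …
L₀ from L_f via x↦r, Dx↦r'^{-1}Dx.
Derive L from L₀ (diff closure).
L = (-3 - 6·x) + (-1 - 4·x - 3·x^2)·Dx  (order 1).
h: a_k = -3, 9, -45/2, 111/2, -1125/8, 2943/8, -15813/16, …
ICs: h(0) = -3.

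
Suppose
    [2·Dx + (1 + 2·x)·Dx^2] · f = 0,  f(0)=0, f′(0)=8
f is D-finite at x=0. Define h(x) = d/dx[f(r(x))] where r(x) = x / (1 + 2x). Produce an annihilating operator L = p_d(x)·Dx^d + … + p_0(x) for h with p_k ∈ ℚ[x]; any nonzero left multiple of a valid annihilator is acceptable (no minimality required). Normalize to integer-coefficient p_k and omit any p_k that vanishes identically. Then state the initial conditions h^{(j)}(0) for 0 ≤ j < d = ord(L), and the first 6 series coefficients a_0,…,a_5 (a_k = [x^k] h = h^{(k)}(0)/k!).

f: a_k = 0, 8, -8, 32/3, -16, 128/5, …
h₀=f(r): pull back L_f along r ⇒ L₀.
Derive L from L₀ (diff closure).
L = (6 + 16·x) + (1 + 6·x + 8·x^2)·Dx  (order 1).
h: a_k = 8, -48, 224, -960, 3968, -16128, …
ICs: h(0) = 8.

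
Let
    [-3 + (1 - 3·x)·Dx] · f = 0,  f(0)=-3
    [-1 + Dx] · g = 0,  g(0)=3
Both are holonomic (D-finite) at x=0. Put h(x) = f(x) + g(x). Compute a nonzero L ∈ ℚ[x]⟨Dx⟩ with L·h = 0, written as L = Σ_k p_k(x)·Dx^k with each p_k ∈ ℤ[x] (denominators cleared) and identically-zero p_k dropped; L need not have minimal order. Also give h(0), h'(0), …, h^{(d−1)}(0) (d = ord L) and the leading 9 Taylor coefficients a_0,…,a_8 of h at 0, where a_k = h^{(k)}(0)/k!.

f: a_k = -3, -9, -27, -81, -243, -729, -2187, -6561, -19683, …
g: a_k = 3, 3, 3/2, 1/2, 1/8, 1/40, 1/240, 1/1680, 1/13440, …
h₀=f+g: left-lcm gives L₀, ord ≤ 2.
L = (-15 - 9·x) + (17 + 6·x - 9·x^2)·Dx + (-2 + 3·x + 9·x^2)·Dx^2  (order 2).
h: a_k = 0, -6, -51/2, -161/2, -1943/8, -29159/40, -524879/240, -11022479/1680, -264539519/13440, …
ICs: h(0) = 0, h′(0) = -6.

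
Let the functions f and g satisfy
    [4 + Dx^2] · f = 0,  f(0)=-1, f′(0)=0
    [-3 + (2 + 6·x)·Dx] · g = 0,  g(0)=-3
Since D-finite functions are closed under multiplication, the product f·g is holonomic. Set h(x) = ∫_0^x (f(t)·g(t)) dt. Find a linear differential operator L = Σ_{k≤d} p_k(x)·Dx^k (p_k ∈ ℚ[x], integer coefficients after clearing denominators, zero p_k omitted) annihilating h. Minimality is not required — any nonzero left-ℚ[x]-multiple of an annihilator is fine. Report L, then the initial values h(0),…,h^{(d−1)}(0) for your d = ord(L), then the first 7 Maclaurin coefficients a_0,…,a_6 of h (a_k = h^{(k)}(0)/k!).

L = (43 + 96·x + 144·x^2)·Dx + (-12 - 36·x)·Dx^2 + (4 + 24·x + 36·x^2)·Dx^3  (order 3).
h: a_k = 0, 3, 9/4, -25/8, -63/64, -19/128, 1093/512, …
ICs: h(0) = 0, h′(0) = 3, h′′(0) = 9/2.

f: a_k = -1, 0, 2, 0, -2/3, 0, 4/45, …
g: a_k = -3, -9/2, 27/8, -81/16, 1215/128, -5103/256, 45927/1024, …
Product ⇒ symmetric product L₀, ord ≤ 2.
h=∫₀ˣh₀: take L = L₀·Dx.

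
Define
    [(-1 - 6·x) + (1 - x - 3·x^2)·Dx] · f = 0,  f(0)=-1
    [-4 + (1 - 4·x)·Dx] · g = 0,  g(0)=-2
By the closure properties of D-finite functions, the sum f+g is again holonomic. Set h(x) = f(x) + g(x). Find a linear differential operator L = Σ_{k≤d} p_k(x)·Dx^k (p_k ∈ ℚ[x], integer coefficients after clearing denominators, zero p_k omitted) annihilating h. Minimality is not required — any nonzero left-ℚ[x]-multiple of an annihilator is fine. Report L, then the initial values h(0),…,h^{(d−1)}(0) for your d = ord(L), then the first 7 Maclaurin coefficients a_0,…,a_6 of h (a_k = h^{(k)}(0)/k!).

f: a_k = -1, -1, -4, -7, -19, -40, -97, …
g: a_k = -2, -8, -32, -128, -512, -2048, -8192, …
h₀=f+g: left-lcm gives L₀, ord ≤ 2.
L = (-72·x + 72·x^2 - 96·x^3) + (8 - 6·x - 66·x^2 + 112·x^3 - 192·x^4)·Dx + (-1 + 7·x - 15·x^2 + 10·x^3 + 20·x^4 - 48·x^5)·Dx^2  (order 2).
h: a_k = -3, -9, -36, -135, -531, -2088, -8289, …
ICs: h(0) = -3, h′(0) = -9.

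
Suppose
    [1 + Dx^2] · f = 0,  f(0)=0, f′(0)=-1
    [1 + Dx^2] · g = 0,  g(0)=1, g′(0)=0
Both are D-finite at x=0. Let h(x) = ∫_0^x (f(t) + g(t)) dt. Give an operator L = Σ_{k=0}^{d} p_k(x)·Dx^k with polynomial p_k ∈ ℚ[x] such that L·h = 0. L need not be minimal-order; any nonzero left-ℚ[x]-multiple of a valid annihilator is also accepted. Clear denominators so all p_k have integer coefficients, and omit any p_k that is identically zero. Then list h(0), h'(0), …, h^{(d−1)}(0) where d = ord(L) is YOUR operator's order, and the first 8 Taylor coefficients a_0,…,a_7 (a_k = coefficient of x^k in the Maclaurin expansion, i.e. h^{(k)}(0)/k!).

f: a_k = 0, -1, 0, 1/6, 0, -1/120, 0, 1/5040, …
g: a_k = 1, 0, -1/2, 0, 1/24, 0, -1/720, 0, …
Weyl lclm of L_f,L_g ⇒ L₀ (ord ≤ 4).
Integrate: L := L₀·Dx.
L = Dx + Dx^3  (order 3).
h: a_k = 0, 1, -1/2, -1/6, 1/24, 1/120, -1/720, -1/5040, …
ICs: h(0) = 0, h′(0) = 1, h′′(0) = -1.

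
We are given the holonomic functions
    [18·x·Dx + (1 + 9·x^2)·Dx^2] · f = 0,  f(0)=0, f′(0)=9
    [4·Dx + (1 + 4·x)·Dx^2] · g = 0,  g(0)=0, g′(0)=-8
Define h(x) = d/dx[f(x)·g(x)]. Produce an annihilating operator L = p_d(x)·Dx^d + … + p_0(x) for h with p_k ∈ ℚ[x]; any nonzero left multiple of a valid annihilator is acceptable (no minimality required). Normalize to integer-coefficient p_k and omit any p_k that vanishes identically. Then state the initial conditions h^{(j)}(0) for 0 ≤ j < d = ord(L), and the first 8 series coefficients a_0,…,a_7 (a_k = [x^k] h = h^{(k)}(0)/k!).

L = (2448 + 17280·x + 76464·x^2 + 518400·x^3 + 1399680·x^4 + 2426112·x^5 + 1679616·x^7) + (452 + 10800·x + 98028·x^2 + 491184·x^3 + 1840320·x^4 + 4339008·x^5 + 6531840·x^6 + 1259712·x^7 + 5878656·x^8)·Dx + (136 + 1912·x + 18576·x^2 + 103608·x^3 + 389448·x^4 + 1100304·x^5 + 2239488·x^6 + 3277584·x^7 + 1259712·x^8 + 3359232·x^9)·Dx^2 + (13 + 176·x + 1234·x^2 + 6048·x^3 + 22833·x^4 + 68688·x^5 + 154224·x^6 + 279936·x^7 + 399492·x^8 + 209952·x^9 + 419904·x^10)·Dx^3  (order 3).
h: a_k = 0, -144, 432, -672, 3600, -111024/5, 390768/5, -1191744/5, …
ICs: h(0) = 0, h′(0) = -144, h′′(0) = 864.

f: a_k = 0, 9, 0, -27, 0, 729/5, 0, -6561/7, …
g: a_k = 0, -8, 16, -128/3, 128, -2048/5, 4096/3, -32768/7, …
Sym-product of L_f,L_g gives L₀ (≤ ord 4).
h₀' ⇒ L via d/dx closure of L₀.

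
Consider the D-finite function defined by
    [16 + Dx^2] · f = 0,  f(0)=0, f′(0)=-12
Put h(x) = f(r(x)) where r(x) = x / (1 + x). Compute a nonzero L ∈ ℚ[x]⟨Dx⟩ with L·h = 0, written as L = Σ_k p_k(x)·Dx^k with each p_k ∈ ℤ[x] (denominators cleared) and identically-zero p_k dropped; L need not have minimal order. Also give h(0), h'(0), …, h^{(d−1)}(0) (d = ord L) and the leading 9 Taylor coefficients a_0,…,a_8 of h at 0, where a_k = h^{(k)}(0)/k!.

L = 16 + (2 + 6·x + 6·x^2 + 2·x^3)·Dx + (1 + 4·x + 6·x^2 + 4·x^3 + x^4)·Dx^2  (order 2).
h: a_k = 0, -12, 12, 20, -84, 772/5, -180, 9844/105, 2516/15, …
ICs: h(0) = 0, h′(0) = -12.

f: a_k = 0, -12, 0, 32, 0, -128/5, 0, 1024/105, 0, …
Substitute x→r, Dx→(1/r')Dx; clear ⇒ L₀.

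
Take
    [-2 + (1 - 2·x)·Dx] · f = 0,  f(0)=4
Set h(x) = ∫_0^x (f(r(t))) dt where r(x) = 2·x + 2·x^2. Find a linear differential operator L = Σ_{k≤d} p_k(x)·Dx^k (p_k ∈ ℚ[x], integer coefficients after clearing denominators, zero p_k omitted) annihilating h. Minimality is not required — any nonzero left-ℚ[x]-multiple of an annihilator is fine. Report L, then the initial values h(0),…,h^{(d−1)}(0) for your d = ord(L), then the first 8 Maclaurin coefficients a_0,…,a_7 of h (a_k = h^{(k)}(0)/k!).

L = (4 + 8·x)·Dx + (-1 + 4·x + 4·x^2)·Dx^2  (order 2).
h: a_k = 0, 4, 8, 80/3, 96, 1856/5, 4480/3, 43264/7, …
ICs: h(0) = 0, h′(0) = 4.

f: a_k = 4, 8, 16, 32, 64, 128, 256, 512, …
f∘r: x↦r, Dx↦Dx/r' in L_f ⇒ L₀.
Integrate: L := L₀·Dx.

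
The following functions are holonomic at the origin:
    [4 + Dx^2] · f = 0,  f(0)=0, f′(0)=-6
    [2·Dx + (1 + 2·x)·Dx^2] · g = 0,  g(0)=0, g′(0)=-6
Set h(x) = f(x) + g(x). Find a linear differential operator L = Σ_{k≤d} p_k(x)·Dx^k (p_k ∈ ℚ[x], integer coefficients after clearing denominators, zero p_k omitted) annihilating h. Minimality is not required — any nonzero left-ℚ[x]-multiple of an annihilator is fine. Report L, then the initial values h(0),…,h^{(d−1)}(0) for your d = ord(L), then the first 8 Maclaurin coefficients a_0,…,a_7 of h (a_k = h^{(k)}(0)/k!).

L = (56 + 32·x + 32·x^2)·Dx + (12 + 40·x + 48·x^2 + 32·x^3)·Dx^2 + (14 + 8·x + 8·x^2)·Dx^3 + (3 + 10·x + 12·x^2 + 8·x^3)·Dx^4  (order 4).
h: a_k = 0, -12, 6, -4, 12, -20, 32, -5752/105, …
ICs: h(0) = 0, h′(0) = -12, h′′(0) = 12, h′′′(0) = -24.

f: a_k = 0, -6, 0, 4, 0, -4/5, 0, 8/105, …
g: a_k = 0, -6, 6, -8, 12, -96/5, 32, -384/7, …
Weyl lclm of L_f,L_g ⇒ L₀ (ord ≤ 4).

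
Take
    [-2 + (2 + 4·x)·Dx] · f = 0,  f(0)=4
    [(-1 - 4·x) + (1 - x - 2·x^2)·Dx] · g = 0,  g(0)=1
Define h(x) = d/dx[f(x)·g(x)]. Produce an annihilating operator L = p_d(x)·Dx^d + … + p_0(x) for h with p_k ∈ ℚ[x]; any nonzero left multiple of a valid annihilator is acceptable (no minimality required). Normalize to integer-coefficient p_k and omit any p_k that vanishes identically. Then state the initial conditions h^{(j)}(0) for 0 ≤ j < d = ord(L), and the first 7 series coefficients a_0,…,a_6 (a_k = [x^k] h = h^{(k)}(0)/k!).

L = (7 + 48·x + 99·x^2 + 100·x^3 + 60·x^4) + (-2 - 7·x - 3·x^2 + 22·x^3 + 44·x^4 + 24·x^5)·Dx  (order 1).
h: a_k = 8, 28, 96, 230, 625, 2817/2, 3451, …
ICs: h(0) = 8.

f: a_k = 4, 4, -2, 2, -5/2, 7/2, -21/4, …
g: a_k = 1, 1, 3, 5, 11, 21, 43, …
h₀=f·g: eliminate ⇒ L₀, order ≤ 1·1.
Derive L from L₀ (diff closure).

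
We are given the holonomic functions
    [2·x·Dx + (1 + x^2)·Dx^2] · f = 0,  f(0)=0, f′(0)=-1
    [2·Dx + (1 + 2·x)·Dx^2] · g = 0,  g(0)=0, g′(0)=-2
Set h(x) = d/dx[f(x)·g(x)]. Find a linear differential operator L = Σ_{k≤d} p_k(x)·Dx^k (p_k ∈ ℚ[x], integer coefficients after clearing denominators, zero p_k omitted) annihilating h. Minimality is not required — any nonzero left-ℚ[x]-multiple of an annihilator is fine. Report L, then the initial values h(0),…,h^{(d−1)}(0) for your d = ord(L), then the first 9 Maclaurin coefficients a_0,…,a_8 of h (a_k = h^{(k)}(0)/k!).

f: a_k = 0, -1, 0, 1/3, 0, -1/5, 0, 1/7, 0, …
g: a_k = 0, -2, 2, -8/3, 4, -32/5, 32/3, -128/7, 32, …
Product ⇒ symmetric product L₀, ord ≤ 4.
h₀' ⇒ L via d/dx closure of L₀.
L = (24 + 80·x + 88·x^2 + 240·x^3 + 240·x^4 + 208·x^5 + 16·x^7) + (12 + 80·x + 332·x^2 + 608·x^3 + 880·x^4 + 744·x^5 + 560·x^6 + 24·x^7 + 56·x^8)·Dx + (12 + 52·x + 168·x^2 + 372·x^3 + 516·x^4 + 564·x^5 + 384·x^6 + 276·x^7 + 24·x^8 + 32·x^9)·Dx^2 + (2 + 12·x + 34·x^2 + 64·x^3 + 87·x^4 + 96·x^5 + 84·x^6 + 48·x^7 + 33·x^8 + 4·x^9 + 4·x^10)·Dx^3  (order 3).
h: a_k = 0, 4, -6, 8, -50/3, 532/15, -1022/15, 656/5, -9122/35, …
ICs: h(0) = 0, h′(0) = 4, h′′(0) = -12.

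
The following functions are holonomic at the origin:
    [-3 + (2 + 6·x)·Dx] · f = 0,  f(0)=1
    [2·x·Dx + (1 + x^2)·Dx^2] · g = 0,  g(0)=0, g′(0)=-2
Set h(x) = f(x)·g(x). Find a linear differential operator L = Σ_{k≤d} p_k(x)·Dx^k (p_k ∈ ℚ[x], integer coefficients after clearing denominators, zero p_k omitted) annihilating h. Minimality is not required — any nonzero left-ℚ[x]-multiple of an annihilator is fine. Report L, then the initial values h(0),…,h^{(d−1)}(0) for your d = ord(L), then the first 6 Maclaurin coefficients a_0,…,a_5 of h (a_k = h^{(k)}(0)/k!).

L = (27 - 12·x - 9·x^2) + (-12 - 28·x + 36·x^2 + 36·x^3)·Dx + (4 + 24·x + 40·x^2 + 24·x^3 + 36·x^4)·Dx^2  (order 2).
h: a_k = 0, -2, -3, 35/12, -19/8, 1657/320, …
ICs: h(0) = 0, h′(0) = -2.

f: a_k = 1, 3/2, -9/8, 27/16, -405/128, 1701/256, …
g: a_k = 0, -2, 0, 2/3, 0, -2/5, …
L₀ := L_f ⊗_s L_g (sym. prod.), ord ≤ 2.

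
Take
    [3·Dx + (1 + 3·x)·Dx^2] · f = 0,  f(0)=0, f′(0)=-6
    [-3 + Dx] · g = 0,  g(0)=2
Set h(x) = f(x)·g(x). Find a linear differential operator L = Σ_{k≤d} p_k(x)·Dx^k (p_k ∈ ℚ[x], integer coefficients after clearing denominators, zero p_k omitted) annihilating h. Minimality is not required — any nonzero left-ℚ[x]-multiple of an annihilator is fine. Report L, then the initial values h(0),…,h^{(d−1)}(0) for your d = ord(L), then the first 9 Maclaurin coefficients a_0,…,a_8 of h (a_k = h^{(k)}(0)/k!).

f: a_k = 0, -6, 9, -18, 81/2, -486/5, 243, -4374/7, 6561/4, …
g: a_k = 2, 6, 9, 9, 27/4, 81/20, 81/40, 243/280, 729/2240, …
Sym-product of L_f,L_g gives L₀ (≤ ord 2).
L = 27·x + (-3 - 18·x)·Dx + (1 + 3·x)·Dx^2  (order 2).
h: a_k = 0, -12, -18, -36, 0, -729/10, 567/4, -5589/14, 21141/20, …
ICs: h(0) = 0, h′(0) = -12.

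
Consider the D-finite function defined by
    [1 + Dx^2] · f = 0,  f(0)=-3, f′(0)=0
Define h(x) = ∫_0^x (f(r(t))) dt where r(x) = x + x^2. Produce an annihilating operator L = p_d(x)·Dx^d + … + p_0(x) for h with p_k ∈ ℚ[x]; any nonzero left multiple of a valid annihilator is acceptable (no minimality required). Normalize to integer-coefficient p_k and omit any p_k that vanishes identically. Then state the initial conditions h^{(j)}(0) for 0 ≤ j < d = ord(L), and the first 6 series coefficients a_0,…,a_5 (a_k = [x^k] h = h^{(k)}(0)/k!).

L = (1 + 6·x + 12·x^2 + 8·x^3)·Dx - 2·Dx^2 + (1 + 2·x)·Dx^3  (order 3).
h: a_k = 0, -3, 0, 1/2, 3/4, 11/40, …
ICs: h(0) = 0, h′(0) = -3, h′′(0) = 0.

f: a_k = -3, 0, 3/2, 0, -1/8, 0, …
Substitute x→r, Dx→(1/r')Dx; clear ⇒ L₀.
Integrate: L := L₀·Dx.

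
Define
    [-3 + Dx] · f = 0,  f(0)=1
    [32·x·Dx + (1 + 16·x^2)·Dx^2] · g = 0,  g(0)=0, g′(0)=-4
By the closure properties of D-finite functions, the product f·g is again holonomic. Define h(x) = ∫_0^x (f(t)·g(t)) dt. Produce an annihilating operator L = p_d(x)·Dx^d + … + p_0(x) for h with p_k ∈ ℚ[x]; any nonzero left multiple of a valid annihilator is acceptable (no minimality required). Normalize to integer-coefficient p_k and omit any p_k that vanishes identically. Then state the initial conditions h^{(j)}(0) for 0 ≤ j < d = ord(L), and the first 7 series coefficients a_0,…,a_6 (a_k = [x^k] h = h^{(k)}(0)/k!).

f: a_k = 1, 3, 9/2, 9/2, 27/8, 81/40, 81/80, …
g: a_k = 0, -4, 0, 64/3, 0, -1024/5, 0, …
Sym-product of L_f,L_g gives L₀ (≤ ord 2).
h=∫₀ˣh₀: take L = L₀·Dx.
L = (9 - 96·x + 144·x^2)·Dx + (-6 + 32·x - 96·x^2)·Dx^2 + (1 + 16·x^2)·Dx^3  (order 3).
h: a_k = 0, 0, -2, -4, 5/6, 46/5, -1223/60, …
ICs: h(0) = 0, h′(0) = 0, h′′(0) = -4.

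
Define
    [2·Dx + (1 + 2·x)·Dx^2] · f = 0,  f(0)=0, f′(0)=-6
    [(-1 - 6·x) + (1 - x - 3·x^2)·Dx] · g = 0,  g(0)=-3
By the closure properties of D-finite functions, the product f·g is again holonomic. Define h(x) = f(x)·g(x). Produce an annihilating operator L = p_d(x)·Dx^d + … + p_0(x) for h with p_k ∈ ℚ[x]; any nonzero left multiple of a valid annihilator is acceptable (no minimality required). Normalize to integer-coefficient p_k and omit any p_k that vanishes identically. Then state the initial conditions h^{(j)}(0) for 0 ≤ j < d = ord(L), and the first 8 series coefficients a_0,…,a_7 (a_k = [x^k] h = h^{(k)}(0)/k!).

f: a_k = 0, -6, 6, -8, 12, -96/5, 32, -384/7, …
g: a_k = -3, -3, -12, -21, -57, -120, -291, -651, …
Sym-product of L_f,L_g gives L₀ (≤ ord 2).
L = (8 + 24·x) + (18·x + 30·x^2)·Dx + (-1 - x + 5·x^2 + 6·x^3)·Dx^2  (order 2).
h: a_k = 0, 18, 0, 78, 42, 1668/5, 1818/5, 53514/35, …
ICs: h(0) = 0, h′(0) = 18.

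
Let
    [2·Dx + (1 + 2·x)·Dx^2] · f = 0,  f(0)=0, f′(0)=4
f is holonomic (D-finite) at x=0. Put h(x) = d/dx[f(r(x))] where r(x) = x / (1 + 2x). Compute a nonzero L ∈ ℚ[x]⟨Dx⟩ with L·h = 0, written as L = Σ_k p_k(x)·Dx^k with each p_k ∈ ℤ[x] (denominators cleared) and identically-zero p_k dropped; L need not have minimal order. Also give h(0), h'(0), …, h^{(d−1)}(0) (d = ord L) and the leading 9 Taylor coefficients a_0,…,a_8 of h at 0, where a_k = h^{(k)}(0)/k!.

f: a_k = 0, 4, -4, 16/3, -8, 64/5, -64/3, 256/7, -64, …
L₀ from L_f via x↦r, Dx↦r'^{-1}Dx.
h=h₀': d/dx-closure on L₀ ⇒ L.
L = (6 + 16·x) + (1 + 6·x + 8·x^2)·Dx  (order 1).
h: a_k = 4, -24, 112, -480, 1984, -8064, 32512, -130560, 523264, …
ICs: h(0) = 4.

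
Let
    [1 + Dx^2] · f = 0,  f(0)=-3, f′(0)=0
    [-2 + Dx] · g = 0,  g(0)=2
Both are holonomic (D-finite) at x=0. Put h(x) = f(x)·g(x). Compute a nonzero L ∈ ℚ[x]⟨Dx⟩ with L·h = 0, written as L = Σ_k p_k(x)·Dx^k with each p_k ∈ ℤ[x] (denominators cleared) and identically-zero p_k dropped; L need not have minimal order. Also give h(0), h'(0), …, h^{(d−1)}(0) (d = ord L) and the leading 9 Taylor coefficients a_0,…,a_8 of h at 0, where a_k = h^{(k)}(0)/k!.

L = 5 - 4·Dx + Dx^2  (order 2).
h: a_k = -6, -12, -9, -2, 7/4, 19/10, 39/40, 139/420, 527/6720, …
ICs: h(0) = -6, h′(0) = -12.

f: a_k = -3, 0, 3/2, 0, -1/8, 0, 1/240, 0, -1/13440, …
g: a_k = 2, 4, 4, 8/3, 4/3, 8/15, 8/45, 16/315, 4/315, …
L₀ := L_f ⊗_s L_g (sym. prod.), ord ≤ 2.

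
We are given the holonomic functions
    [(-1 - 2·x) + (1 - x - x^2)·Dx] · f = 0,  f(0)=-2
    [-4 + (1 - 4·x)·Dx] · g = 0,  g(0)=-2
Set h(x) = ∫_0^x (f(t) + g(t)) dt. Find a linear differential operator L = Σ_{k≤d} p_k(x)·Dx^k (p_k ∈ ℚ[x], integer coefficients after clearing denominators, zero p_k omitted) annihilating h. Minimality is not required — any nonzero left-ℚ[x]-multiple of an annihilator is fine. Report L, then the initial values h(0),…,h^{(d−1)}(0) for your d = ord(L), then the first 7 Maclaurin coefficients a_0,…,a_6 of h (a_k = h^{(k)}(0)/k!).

f: a_k = -2, -2, -4, -6, -10, -16, -26, …
g: a_k = -2, -8, -32, -128, -512, -2048, -8192, …
Sum ⇒ L₀ = lclm(L_f,L_g) in ℚ(x)⟨Dx⟩.
∫: right-multiply L₀ by Dx.
L = (-16 - 72·x + 24·x^2 - 32·x^3)·Dx + (28 - 38·x - 54·x^2 + 16·x^3 - 64·x^4)·Dx^2 + (-3 + 17·x - 23·x^2 + 14·x^3 - 4·x^4 - 16·x^5)·Dx^3  (order 3).
h: a_k = 0, -4, -5, -12, -67/2, -522/5, -344, …
ICs: h(0) = 0, h′(0) = -4, h′′(0) = -10.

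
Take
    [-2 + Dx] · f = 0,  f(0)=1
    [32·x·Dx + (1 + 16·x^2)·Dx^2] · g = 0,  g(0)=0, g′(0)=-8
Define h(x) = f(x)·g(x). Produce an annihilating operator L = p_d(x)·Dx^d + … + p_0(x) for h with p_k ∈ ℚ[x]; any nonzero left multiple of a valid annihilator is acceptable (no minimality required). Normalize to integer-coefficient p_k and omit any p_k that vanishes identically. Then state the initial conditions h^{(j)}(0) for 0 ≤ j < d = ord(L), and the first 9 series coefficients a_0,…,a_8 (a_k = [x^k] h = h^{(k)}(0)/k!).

L = (4 - 64·x + 64·x^2) + (-4 + 32·x - 64·x^2)·Dx + (1 + 16·x^2)·Dx^2  (order 2).
h: a_k = 0, -8, -16, 80/3, 224/3, -1648/5, -6880/9, 408416/105, 2780608/315, …
ICs: h(0) = 0, h′(0) = -8.

f: a_k = 1, 2, 2, 4/3, 2/3, 4/15, 4/45, 8/315, 2/315, …
g: a_k = 0, -8, 0, 128/3, 0, -2048/5, 0, 32768/7, 0, …
f·g: L₀ = L_f ⊗_s L_g, ord ≤ 1·2.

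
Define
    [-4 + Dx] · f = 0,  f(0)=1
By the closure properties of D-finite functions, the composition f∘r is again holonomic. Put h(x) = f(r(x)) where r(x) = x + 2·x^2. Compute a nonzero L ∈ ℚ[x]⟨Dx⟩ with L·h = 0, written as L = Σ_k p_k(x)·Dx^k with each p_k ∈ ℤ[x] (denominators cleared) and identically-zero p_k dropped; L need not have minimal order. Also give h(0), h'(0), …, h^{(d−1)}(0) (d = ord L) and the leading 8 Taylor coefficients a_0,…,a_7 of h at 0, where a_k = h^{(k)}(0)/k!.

f: a_k = 1, 4, 8, 32/3, 32/3, 128/15, 256/45, 1024/315, …
Change of var in L_f (x↦r) gives L₀.
L = (-4 - 16·x) + Dx  (order 1).
h: a_k = 1, 4, 16, 128/3, 320/3, 3328/15, 19456/45, 237568/315, …
ICs: h(0) = 1.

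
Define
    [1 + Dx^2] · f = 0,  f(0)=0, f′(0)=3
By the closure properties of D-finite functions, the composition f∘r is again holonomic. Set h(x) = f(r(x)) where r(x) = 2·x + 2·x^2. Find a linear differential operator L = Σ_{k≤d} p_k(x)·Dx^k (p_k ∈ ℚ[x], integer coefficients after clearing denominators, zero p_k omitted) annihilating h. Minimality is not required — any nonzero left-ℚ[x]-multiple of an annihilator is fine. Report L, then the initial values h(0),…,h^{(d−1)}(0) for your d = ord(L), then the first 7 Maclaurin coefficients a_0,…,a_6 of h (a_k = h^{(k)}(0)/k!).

L = (4 + 24·x + 48·x^2 + 32·x^3) - 2·Dx + (1 + 2·x)·Dx^2  (order 2).
h: a_k = 0, 6, 6, -4, -12, -56/5, 0, …
ICs: h(0) = 0, h′(0) = 6.

f: a_k = 0, 3, 0, -1/2, 0, 1/40, 0, …
Change of var in L_f (x↦r) gives L₀.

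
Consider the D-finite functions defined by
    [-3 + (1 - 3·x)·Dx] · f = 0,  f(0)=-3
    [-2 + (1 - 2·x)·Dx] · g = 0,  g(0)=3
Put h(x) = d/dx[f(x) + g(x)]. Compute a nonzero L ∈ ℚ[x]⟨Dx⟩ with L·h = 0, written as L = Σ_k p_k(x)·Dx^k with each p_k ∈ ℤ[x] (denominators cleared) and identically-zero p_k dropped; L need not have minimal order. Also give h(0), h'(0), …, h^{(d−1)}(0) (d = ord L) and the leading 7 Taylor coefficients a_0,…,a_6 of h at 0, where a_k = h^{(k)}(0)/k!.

L = 36 + (-15 + 36·x)·Dx + (1 - 5·x + 6·x^2)·Dx^2  (order 2).
h: a_k = -3, -30, -171, -780, -3165, -11970, -43239, …
ICs: h(0) = -3, h′(0) = -30.

f: a_k = -3, -9, -27, -81, -243, -729, -2187, …
g: a_k = 3, 6, 12, 24, 48, 96, 192, …
h₀=f+g: left-lcm gives L₀, ord ≤ 2.
Differentiate: ansatz ord ≤ ord L₀ ⇒ L.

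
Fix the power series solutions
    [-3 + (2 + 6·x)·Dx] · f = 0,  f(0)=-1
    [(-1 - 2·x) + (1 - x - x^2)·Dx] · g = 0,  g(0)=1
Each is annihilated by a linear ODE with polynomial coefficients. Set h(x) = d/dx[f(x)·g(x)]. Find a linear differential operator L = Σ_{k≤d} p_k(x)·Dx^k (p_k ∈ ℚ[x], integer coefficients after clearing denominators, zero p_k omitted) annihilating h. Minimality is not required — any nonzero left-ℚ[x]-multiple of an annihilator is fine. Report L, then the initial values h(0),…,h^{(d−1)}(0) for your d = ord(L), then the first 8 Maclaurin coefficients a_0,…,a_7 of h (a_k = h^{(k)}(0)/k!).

f: a_k = -1, -3/2, 9/8, -27/16, 405/128, -1701/256, 15309/1024, -72171/2048, …
g: a_k = 1, 1, 2, 3, 5, 8, 13, 21, …
h₀=f·g: eliminate ⇒ L₀, order ≤ 1·1.
h=h₀': d/dx-closure on L₀ ⇒ L.
L = (19 + 186·x + 321·x^2 + 210·x^3 + 135·x^4) + (-10 - 34·x - 6·x^2 + 50·x^3 + 114·x^4 + 54·x^5)·Dx  (order 1).
h: a_k = -5/2, -19/4, -315/16, -739/32, -24295/256, -30117/512, -917847/2048, 395485/4096, …
ICs: h(0) = -5/2.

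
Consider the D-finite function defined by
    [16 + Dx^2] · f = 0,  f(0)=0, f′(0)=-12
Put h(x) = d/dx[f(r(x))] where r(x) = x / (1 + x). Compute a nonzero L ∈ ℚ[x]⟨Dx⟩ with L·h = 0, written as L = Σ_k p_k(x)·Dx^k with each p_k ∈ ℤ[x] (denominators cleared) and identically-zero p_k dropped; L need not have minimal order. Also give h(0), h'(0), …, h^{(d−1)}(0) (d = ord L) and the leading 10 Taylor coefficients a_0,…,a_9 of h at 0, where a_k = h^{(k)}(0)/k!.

L = (22 + 12·x + 6·x^2) + (6 + 18·x + 18·x^2 + 6·x^3)·Dx + (1 + 4·x + 6·x^2 + 4·x^3 + x^4)·Dx^2  (order 2).
h: a_k = -12, 24, 60, -336, 772, -1080, 9844/15, 20128/15, -120412/21, 270040/21, …
ICs: h(0) = -12, h′(0) = 24.

f: a_k = 0, -12, 0, 32, 0, -128/5, 0, 1024/105, 0, -2048/945, …
f∘r: x↦r, Dx↦Dx/r' in L_f ⇒ L₀.
h₀' ⇒ L via d/dx closure of L₀.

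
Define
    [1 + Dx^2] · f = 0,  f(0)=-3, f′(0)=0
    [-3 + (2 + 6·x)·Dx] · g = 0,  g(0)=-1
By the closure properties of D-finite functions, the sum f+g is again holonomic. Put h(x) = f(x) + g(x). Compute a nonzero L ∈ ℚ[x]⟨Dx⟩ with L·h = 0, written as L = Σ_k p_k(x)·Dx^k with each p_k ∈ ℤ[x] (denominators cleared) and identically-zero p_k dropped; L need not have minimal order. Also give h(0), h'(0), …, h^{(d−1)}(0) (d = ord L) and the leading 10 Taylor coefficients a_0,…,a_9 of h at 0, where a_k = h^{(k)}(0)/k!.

L = (-93 - 72·x - 108·x^2) + (-10 + 18·x + 216·x^2 + 216·x^3)·Dx + (-93 - 72·x - 108·x^2)·Dx^2 + (-10 + 18·x + 216·x^2 + 216·x^3)·Dx^3  (order 3).
h: a_k = -4, -3/2, 21/8, -27/16, 389/128, -1701/256, 229699/15360, -72171/2048, 295539989/3440640, -14073345/65536, …
ICs: h(0) = -4, h′(0) = -3/2, h′′(0) = 21/4.

f: a_k = -3, 0, 3/2, 0, -1/8, 0, 1/240, 0, -1/13440, 0, …
g: a_k = -1, -3/2, 9/8, -27/16, 405/128, -1701/256, 15309/1024, -72171/2048, 2814669/32768, -14073345/65536, …
f+g: L₀ = lclm(L_f,L_g), ord ≤ 2+1.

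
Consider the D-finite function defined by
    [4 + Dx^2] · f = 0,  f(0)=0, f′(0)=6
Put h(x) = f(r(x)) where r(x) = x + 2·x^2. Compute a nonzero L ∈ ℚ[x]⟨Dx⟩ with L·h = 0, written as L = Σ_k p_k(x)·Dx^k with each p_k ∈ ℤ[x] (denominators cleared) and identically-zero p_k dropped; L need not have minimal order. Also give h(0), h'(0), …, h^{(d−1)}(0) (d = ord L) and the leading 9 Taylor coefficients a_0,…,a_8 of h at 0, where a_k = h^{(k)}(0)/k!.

f: a_k = 0, 6, 0, -4, 0, 4/5, 0, -8/105, 0, …
Substitute x→r, Dx→(1/r')Dx; clear ⇒ L₀.
L = (4 + 48·x + 192·x^2 + 256·x^3) - 4·Dx + (1 + 4·x)·Dx^2  (order 2).
h: a_k = 0, 6, 12, -4, -24, -236/5, -24, 3352/105, 944/15, …
ICs: h(0) = 0, h′(0) = 6.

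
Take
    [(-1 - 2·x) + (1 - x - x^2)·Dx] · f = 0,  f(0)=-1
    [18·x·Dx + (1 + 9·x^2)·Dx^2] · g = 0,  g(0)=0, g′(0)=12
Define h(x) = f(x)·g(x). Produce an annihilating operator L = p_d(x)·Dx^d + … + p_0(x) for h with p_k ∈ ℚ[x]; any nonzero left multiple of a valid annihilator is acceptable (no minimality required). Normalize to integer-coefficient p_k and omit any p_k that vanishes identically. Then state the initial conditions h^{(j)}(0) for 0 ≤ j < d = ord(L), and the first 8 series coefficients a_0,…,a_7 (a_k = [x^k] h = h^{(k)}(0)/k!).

L = (2 + 18·x + 54·x^2) + (2 - 14·x + 36·x^2 + 54·x^3)·Dx + (-1 + x - 8·x^2 + 9·x^3 + 9·x^4)·Dx^2  (order 2).
h: a_k = 0, -12, -12, 12, 0, -912/5, -912/5, 30972/35, …
ICs: h(0) = 0, h′(0) = -12.

f: a_k = -1, -1, -2, -3, -5, -8, -13, -21, …
g: a_k = 0, 12, 0, -36, 0, 972/5, 0, -8748/7, …
L₀ := L_f ⊗_s L_g (sym. prod.), ord ≤ 2.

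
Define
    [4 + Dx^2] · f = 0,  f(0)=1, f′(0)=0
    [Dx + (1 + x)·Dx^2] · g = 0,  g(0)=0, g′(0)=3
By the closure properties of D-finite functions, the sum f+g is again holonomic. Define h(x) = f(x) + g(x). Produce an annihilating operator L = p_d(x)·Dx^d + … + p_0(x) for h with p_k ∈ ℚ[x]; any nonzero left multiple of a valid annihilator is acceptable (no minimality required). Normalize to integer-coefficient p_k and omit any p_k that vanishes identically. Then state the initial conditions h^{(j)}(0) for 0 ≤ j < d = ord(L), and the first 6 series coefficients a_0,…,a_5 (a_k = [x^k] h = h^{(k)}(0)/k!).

f: a_k = 1, 0, -2, 0, 2/3, 0, …
g: a_k = 0, 3, -3/2, 1, -3/4, 3/5, …
Weyl lclm of L_f,L_g ⇒ L₀ (ord ≤ 4).
L = (20 + 16·x + 8·x^2)·Dx + (12 + 28·x + 24·x^2 + 8·x^3)·Dx^2 + (5 + 4·x + 2·x^2)·Dx^3 + (3 + 7·x + 6·x^2 + 2·x^3)·Dx^4  (order 4).
h: a_k = 1, 3, -7/2, 1, -1/12, 3/5, …
ICs: h(0) = 1, h′(0) = 3, h′′(0) = -7, h′′′(0) = 6.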